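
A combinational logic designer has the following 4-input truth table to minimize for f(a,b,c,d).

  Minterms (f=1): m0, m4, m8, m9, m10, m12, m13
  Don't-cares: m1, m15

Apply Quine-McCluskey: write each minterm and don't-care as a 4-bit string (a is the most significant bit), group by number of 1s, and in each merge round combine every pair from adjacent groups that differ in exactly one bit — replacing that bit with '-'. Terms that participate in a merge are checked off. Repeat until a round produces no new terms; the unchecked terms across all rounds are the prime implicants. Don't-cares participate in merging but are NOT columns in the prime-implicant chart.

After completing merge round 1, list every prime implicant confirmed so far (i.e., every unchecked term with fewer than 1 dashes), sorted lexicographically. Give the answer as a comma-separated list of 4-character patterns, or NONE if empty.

NONE

Round 0: 0000✓ 0001✓ 0100✓ 1000✓ 1001✓ 1010✓ 1100✓ 1101✓ 1111✓
Round 1: -000✓ -001✓ -100✓ 0-00✓ 000-✓ 1-00✓ 1-01✓ 10-0 100-✓ 11-1 110-✓
Round 2: --00 -00- 1-0-
PIs = {--00, -00-, 1-0-, 10-0, 11-1}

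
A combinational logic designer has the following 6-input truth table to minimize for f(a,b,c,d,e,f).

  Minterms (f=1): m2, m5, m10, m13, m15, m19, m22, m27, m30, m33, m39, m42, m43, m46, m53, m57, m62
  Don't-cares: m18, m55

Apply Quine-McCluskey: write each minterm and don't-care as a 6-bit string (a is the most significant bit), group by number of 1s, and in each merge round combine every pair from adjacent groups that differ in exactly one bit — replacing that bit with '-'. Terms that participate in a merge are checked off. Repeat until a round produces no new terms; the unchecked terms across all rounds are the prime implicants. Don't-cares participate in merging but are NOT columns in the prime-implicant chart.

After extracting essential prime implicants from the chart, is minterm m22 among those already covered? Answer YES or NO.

size-2^0 implicants → 000010(✓)  000101(✓)  001010(✓)  001101(✓)  001111(✓)  010010(✓)  010011(✓)  010110(✓)  011011(✓)  011110(✓)  100001  100111(✓)  101010(✓)  101011(✓)  101110(✓)  110101(✓)  110111(✓)  111001  111110(✓)
size-2^1 implicants → -01010  -11110  0-0010  00-010  00-101  0011-1  01-011  01-110  010-10  01001-  1-0111  1-1110  101-10  10101-  1101-1
Unchecked terms (primes): -01010, -11110, 0-0010, 00-010, 00-101, 0011-1, 01-011, 01-110, 010-10, 01001-, 1-0111, 1-1110, 100001, 101-10, 10101-, 1101-1, 111001
Minterm coverage:
  m2 ⊆ 0-0010,00-010
  m5 ⊆ 00-101 [E]
  m10 ⊆ -01010,00-010
  m13 ⊆ 00-101,0011-1
  m15 ⊆ 0011-1 [E]
  m19 ⊆ 01-011,01001-
  m22 ⊆ 01-110,010-10
  m27 ⊆ 01-011 [E]
  m30 ⊆ -11110,01-110
  m33 ⊆ 100001 [E]
  m39 ⊆ 1-0111 [E]
  m42 ⊆ -01010,101-10,10101-
  m43 ⊆ 10101- [E]
  m46 ⊆ 1-1110,101-10
  m53 ⊆ 1101-1 [E]
  m57 ⊆ 111001 [E]
  m62 ⊆ -11110,1-1110
E = {00-101, 0011-1, 01-011, 1-0111, 100001, 10101-, 1101-1, 111001}

NO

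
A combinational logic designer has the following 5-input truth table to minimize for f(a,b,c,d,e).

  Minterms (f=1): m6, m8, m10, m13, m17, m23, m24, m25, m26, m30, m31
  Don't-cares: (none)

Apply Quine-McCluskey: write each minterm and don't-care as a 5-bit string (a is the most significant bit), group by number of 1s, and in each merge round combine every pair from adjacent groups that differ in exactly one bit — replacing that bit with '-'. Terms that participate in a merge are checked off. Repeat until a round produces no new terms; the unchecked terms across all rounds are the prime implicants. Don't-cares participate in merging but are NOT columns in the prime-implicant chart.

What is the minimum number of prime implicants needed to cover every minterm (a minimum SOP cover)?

Round 0: 00110 01000✓ 01010✓ 01101 10001✓ 10111✓ 11000✓ 11001✓ 11010✓ 11110✓ 11111✓
Round 1: -1000✓ -1010✓ 010-0✓ 1-001 1-111 11-10 110-0✓ 1100- 1111-
Round 2: -10-0
PIs = {-10-0, 00110, 01101, 1-001, 1-111, 11-10, 1100-, 1111-}
Coverage chart:
  m6: 00110 ←essential
  m8: -10-0 ←essential
  m10: -10-0 ←essential
  m13: 01101 ←essential
  m17: 1-001 ←essential
  m23: 1-111 ←essential
  m24: -10-0,1100-
  m25: 1-001,1100-
  m26: -10-0,11-10
  m30: 11-10,1111-
  m31: 1-111,1111-
Essential: -10-0, 00110, 01101, 1-001, 1-111
Petrick residual → 11-10
Min cover (6 terms): bc'e' + a'b'cde' + a'bcd'e + ac'd'e + acde + abde'

6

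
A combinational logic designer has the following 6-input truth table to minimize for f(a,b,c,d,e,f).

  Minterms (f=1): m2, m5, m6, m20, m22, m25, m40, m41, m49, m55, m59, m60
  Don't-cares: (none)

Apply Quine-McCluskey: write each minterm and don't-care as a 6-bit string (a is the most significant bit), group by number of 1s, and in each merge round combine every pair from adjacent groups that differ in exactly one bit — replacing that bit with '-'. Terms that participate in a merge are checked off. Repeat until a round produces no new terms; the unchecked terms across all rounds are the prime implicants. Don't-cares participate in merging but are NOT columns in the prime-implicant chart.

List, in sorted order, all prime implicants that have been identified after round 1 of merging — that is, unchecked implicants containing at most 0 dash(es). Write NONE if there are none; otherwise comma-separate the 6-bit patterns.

[col 0] 000010*, 000101, 000110*, 010100*, 010110*, 011001, 101000*, 101001*, 110001, 110111, 111011, 111100
[col 1] 0-0110, 000-10, 0101-0, 10100-
Prime implicants: 0-0110, 000-10, 000101, 0101-0, 011001, 10100-, 110001, 110111, 111011, 111100

000101, 011001, 110001, 110111, 111011, 111100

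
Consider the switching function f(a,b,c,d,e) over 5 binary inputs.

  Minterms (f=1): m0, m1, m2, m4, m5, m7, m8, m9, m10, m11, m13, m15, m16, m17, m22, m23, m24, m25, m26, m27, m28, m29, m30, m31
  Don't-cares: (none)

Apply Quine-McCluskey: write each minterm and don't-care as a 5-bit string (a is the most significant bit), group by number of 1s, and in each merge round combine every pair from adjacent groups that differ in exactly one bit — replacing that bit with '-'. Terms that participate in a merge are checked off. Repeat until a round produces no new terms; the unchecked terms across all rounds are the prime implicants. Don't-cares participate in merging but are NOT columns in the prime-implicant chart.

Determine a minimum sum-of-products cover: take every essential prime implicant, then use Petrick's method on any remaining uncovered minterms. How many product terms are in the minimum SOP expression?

size-2^0 implicants → 00000(✓)  00001(✓)  00010(✓)  00100(✓)  00101(✓)  00111(✓)  01000(✓)  01001(✓)  01010(✓)  01011(✓)  01101(✓)  01111(✓)  10000(✓)  10001(✓)  10110(✓)  10111(✓)  11000(✓)  11001(✓)  11010(✓)  11011(✓)  11100(✓)  11101(✓)  11110(✓)  11111(✓)
size-2^1 implicants → -0000(✓)  -0001(✓)  -0111(✓)  -1000(✓)  -1001(✓)  -1010(✓)  -1011(✓)  -1101(✓)  -1111(✓)  0-000(✓)  0-001(✓)  0-010(✓)  0-101(✓)  0-111(✓)  00-00(✓)  00-01(✓)  000-0(✓)  0000-(✓)  001-1(✓)  0010-(✓)  01-01(✓)  01-11(✓)  010-0(✓)  010-1(✓)  0100-(✓)  0101-(✓)  011-1(✓)  1-000(✓)  1-001(✓)  1-110(✓)  1-111(✓)  1000-(✓)  1011-(✓)  11-00(✓)  11-01(✓)  11-10(✓)  11-11(✓)  110-0(✓)  110-1(✓)  1100-(✓)  1101-(✓)  111-0(✓)  111-1(✓)  1110-(✓)  1111-(✓)
size-2^2 implicants → --000(✓)  --001(✓)  --111  -000-(✓)  -1-01(✓)  -1-11(✓)  -10-0(✓)  -10-1(✓)  -100-(✓)  -101-(✓)  -11-1(✓)  0--01  0-0-0  0-00-(✓)  0-1-1  00-0-  01--1(✓)  010--(✓)  1-00-(✓)  1-11-  11--0(✓)  11--1(✓)  11-0-(✓)  11-1-(✓)  110--(✓)  111--(✓)
size-2^3 implicants → --00-  -1--1  -10--  11---
Unchecked terms (primes): --00-, --111, -1--1, -10--, 0--01, 0-0-0, 0-1-1, 00-0-, 1-11-, 11---
Minterm coverage:
  m0 ⊆ --00-,0-0-0,00-0-
  m1 ⊆ --00-,0--01,00-0-
  m2 ⊆ 0-0-0 [E]
  m4 ⊆ 00-0- [E]
  m5 ⊆ 0--01,0-1-1,00-0-
  m7 ⊆ --111,0-1-1
  m8 ⊆ --00-,-10--,0-0-0
  m9 ⊆ --00-,-1--1,-10--,0--01
  m10 ⊆ -10--,0-0-0
  m11 ⊆ -1--1,-10--
  m13 ⊆ -1--1,0--01,0-1-1
  m15 ⊆ --111,-1--1,0-1-1
  m16 ⊆ --00- [E]
  m17 ⊆ --00- [E]
  m22 ⊆ 1-11- [E]
  m23 ⊆ --111,1-11-
  m24 ⊆ --00-,-10--,11---
  m25 ⊆ --00-,-1--1,-10--,11---
  m26 ⊆ -10--,11---
  m27 ⊆ -1--1,-10--,11---
  m28 ⊆ 11--- [E]
  m29 ⊆ -1--1,11---
  m30 ⊆ 1-11-,11---
  m31 ⊆ --111,-1--1,1-11-,11---
E = {--00-, 0-0-0, 00-0-, 1-11-, 11---}
Petrick residual → --111, -1--1
Cover = c'd' + cde + be + a'c'e' + a'b'd' + acd + ab  |cover|=7

7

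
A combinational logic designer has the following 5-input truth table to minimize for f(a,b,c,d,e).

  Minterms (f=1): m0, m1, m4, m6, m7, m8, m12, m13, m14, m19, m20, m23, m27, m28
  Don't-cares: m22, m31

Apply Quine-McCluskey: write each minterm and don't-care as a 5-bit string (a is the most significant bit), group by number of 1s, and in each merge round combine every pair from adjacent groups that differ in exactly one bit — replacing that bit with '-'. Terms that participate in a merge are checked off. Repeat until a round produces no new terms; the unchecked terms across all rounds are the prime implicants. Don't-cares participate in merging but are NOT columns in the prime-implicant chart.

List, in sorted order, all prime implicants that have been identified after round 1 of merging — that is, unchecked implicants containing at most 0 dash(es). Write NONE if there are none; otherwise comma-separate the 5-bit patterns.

size-2^0 implicants → 00000(✓)  00001(✓)  00100(✓)  00110(✓)  00111(✓)  01000(✓)  01100(✓)  01101(✓)  01110(✓)  10011(✓)  10100(✓)  10110(✓)  10111(✓)  11011(✓)  11100(✓)  11111(✓)
size-2^1 implicants → -0100(✓)  -0110(✓)  -0111(✓)  -1100(✓)  0-000(✓)  0-100(✓)  0-110(✓)  00-00(✓)  0000-  001-0(✓)  0011-(✓)  01-00(✓)  011-0(✓)  0110-  1-011(✓)  1-100(✓)  1-111(✓)  10-11(✓)  101-0(✓)  1011-(✓)  11-11(✓)
size-2^2 implicants → --100  -01-0  -011-  0--00  0-1-0  1--11
Unchecked terms (primes): --100, -01-0, -011-, 0--00, 0-1-0, 0000-, 0110-, 1--11

NONE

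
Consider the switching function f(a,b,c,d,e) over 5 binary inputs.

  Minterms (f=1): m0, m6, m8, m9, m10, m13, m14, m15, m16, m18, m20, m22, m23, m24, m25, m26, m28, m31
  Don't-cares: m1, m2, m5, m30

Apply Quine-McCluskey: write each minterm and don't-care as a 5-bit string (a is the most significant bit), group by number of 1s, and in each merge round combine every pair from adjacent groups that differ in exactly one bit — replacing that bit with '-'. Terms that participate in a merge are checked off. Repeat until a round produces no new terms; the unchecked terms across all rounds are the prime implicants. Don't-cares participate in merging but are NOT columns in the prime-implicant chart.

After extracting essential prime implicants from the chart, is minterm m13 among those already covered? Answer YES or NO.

NO

[col 0] 00000*, 00001*, 00010*, 00101*, 00110*, 01000*, 01001*, 01010*, 01101*, 01110*, 01111*, 10000*, 10010*, 10100*, 10110*, 10111*, 11000*, 11001*, 11010*, 11100*, 11110*, 11111*
[col 1] -0000*, -0010*, -0110*, -1000*, -1001*, -1010*, -1110*, -1111*, 0-000*, 0-001*, 0-010*, 0-101*, 0-110*, 00-01*, 00-10*, 000-0*, 0000-*, 01-01*, 01-10*, 010-0*, 0100-*, 011-1, 0111-*, 1-000*, 1-010*, 1-100*, 1-110*, 1-111*, 10-00*, 10-10*, 100-0*, 101-0*, 1011-*, 11-00*, 11-10*, 110-0*, 1100-*, 111-0*, 1111-*
[col 2] --000*, --010*, --110*, -0-10*, -00-0*, -1-10*, -10-0*, -100-, -111-, 0--01, 0--10*, 0-0-0*, 0-00-, 1--00*, 1--10*, 1-0-0*, 1-1-0*, 1-11-, 10--0*, 11--0*
[col 3] ---10, --0-0, 1---0
Prime implicants: ---10, --0-0, -100-, -111-, 0--01, 0-00-, 011-1, 1---0, 1-11-
PI chart (minterm → PIs covering it):
  0 | --0-0,0-00-
  6 | ---10  (sole → essential)
  8 | --0-0,-100-,0-00-
  9 | -100-,0--01,0-00-
  10 | ---10,--0-0
  13 | 0--01,011-1
  14 | ---10,-111-
  15 | -111-,011-1
  16 | --0-0,1---0
  18 | ---10,--0-0,1---0
  20 | 1---0  (sole → essential)
  22 | ---10,1---0,1-11-
  23 | 1-11-  (sole → essential)
  24 | --0-0,-100-,1---0
  25 | -100-  (sole → essential)
  26 | ---10,--0-0,1---0
  28 | 1---0  (sole → essential)
  31 | -111-,1-11-
Essential prime implicants: ---10, -100-, 1---0, 1-11-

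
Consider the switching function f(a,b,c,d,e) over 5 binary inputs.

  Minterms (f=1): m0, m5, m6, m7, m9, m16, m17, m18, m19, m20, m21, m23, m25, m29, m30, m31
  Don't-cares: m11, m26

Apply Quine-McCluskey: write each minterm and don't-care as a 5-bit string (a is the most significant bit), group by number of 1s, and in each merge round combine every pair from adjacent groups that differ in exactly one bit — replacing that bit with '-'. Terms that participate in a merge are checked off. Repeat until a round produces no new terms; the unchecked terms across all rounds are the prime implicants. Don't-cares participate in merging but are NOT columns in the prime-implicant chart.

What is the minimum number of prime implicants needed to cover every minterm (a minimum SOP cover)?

[col 0] 00000*, 00101*, 00110*, 00111*, 01001*, 01011*, 10000*, 10001*, 10010*, 10011*, 10100*, 10101*, 10111*, 11001*, 11010*, 11101*, 11110*, 11111*
[col 1] -0000, -0101*, -0111*, -1001, 001-1*, 0011-, 010-1, 1-001*, 1-010, 1-101*, 1-111*, 10-00*, 10-01*, 10-11*, 100-0*, 100-1*, 1000-*, 1001-*, 101-1*, 1010-*, 11-01*, 11-10, 111-1*, 1111-
[col 2] -01-1, 1--01, 1-1-1, 10--1, 10-0-, 100--
Prime implicants: -0000, -01-1, -1001, 0011-, 010-1, 1--01, 1-010, 1-1-1, 10--1, 10-0-, 100--, 11-10, 1111-
PI chart (minterm → PIs covering it):
  0 | -0000  (sole → essential)
  5 | -01-1  (sole → essential)
  6 | 0011-  (sole → essential)
  7 | -01-1,0011-
  9 | -1001,010-1
  16 | -0000,10-0-,100--
  17 | 1--01,10--1,10-0-,100--
  18 | 1-010,100--
  19 | 10--1,100--
  20 | 10-0-  (sole → essential)
  21 | -01-1,1--01,1-1-1,10--1,10-0-
  23 | -01-1,1-1-1,10--1
  25 | -1001,1--01
  29 | 1--01,1-1-1
  30 | 11-10,1111-
  31 | 1-1-1,1111-
Essential prime implicants: -0000, -01-1, 0011-, 10-0-
Petrick residual → -1001, 1--01, 100--, 1111-
Minimum SOP uses 8 PIs: b'c'd'e' + b'ce + bc'd'e + a'b'cd + ad'e + ab'd' + ab'c' + abcd

8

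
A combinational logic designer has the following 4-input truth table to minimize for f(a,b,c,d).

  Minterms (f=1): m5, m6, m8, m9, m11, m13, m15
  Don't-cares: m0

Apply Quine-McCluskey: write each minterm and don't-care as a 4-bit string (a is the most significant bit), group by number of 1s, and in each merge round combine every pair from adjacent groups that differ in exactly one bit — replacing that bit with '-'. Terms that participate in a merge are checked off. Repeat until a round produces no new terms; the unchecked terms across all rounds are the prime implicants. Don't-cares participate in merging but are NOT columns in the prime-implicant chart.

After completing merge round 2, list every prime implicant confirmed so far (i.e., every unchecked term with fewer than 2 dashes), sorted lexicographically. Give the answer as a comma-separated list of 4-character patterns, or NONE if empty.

Round 0: 0000✓ 0101✓ 0110 1000✓ 1001✓ 1011✓ 1101✓ 1111✓
Round 1: -000 -101 1-01✓ 1-11✓ 10-1✓ 100- 11-1✓
Round 2: 1--1
PIs = {-000, -101, 0110, 1--1, 100-}

-000, -101, 0110, 100-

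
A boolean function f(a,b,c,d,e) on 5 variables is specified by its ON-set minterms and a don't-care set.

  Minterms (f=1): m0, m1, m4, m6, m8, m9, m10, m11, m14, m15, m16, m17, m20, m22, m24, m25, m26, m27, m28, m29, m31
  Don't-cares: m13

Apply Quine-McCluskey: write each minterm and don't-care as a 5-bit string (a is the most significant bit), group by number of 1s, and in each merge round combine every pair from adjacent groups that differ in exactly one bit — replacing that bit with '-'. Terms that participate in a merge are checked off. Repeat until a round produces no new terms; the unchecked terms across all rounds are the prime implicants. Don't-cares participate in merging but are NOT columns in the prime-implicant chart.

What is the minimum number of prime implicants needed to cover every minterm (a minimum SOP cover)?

[col 0] 00000*, 00001*, 00100*, 00110*, 01000*, 01001*, 01010*, 01011*, 01101*, 01110*, 01111*, 10000*, 10001*, 10100*, 10110*, 11000*, 11001*, 11010*, 11011*, 11100*, 11101*, 11111*
[col 1] -0000*, -0001*, -0100*, -0110*, -1000*, -1001*, -1010*, -1011*, -1101*, -1111*, 0-000*, 0-001*, 0-110, 00-00*, 0000-*, 001-0*, 01-01*, 01-10*, 01-11*, 010-0*, 010-1*, 0100-*, 0101-*, 011-1*, 0111-*, 1-000*, 1-001*, 1-100*, 10-00*, 1000-*, 101-0*, 11-00*, 11-01*, 11-11*, 110-0*, 110-1*, 1100-*, 1101-*, 111-1*, 1110-*
[col 2] --000*, --001*, -0-00, -000-*, -01-0, -1-01*, -1-11*, -10-0*, -10-1*, -100-*, -101-*, -11-1*, 0-00-*, 01--1*, 01-1-, 010--*, 1--00, 1-00-*, 11--1*, 11-0-, 110--*
[col 3] --00-, -1--1, -10--
Prime implicants: --00-, -0-00, -01-0, -1--1, -10--, 0-110, 01-1-, 1--00, 11-0-
PI chart (minterm → PIs covering it):
  0 | --00-,-0-00
  1 | --00-  (sole → essential)
  4 | -0-00,-01-0
  6 | -01-0,0-110
  8 | --00-,-10--
  9 | --00-,-1--1,-10--
  10 | -10--,01-1-
  11 | -1--1,-10--,01-1-
  14 | 0-110,01-1-
  15 | -1--1,01-1-
  16 | --00-,-0-00,1--00
  17 | --00-  (sole → essential)
  20 | -0-00,-01-0,1--00
  22 | -01-0  (sole → essential)
  24 | --00-,-10--,1--00,11-0-
  25 | --00-,-1--1,-10--,11-0-
  26 | -10--  (sole → essential)
  27 | -1--1,-10--
  28 | 1--00,11-0-
  29 | -1--1,11-0-
  31 | -1--1  (sole → essential)
Essential prime implicants: --00-, -01-0, -1--1, -10--
Petrick residual → 0-110, 1--00
Minimum SOP uses 6 PIs: c'd' + b'ce' + be + bc' + a'cde' + ad'e'

6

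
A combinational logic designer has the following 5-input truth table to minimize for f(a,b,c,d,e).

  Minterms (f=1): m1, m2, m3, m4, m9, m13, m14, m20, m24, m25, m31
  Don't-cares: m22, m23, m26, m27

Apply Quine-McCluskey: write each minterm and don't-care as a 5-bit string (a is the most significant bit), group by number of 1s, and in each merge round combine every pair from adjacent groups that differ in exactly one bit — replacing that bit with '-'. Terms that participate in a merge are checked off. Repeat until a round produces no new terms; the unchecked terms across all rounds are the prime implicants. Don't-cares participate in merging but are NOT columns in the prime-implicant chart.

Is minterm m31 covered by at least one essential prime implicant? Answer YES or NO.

NO

Round 0: 00001✓ 00010✓ 00011✓ 00100✓ 01001✓ 01101✓ 01110 10100✓ 10110✓ 10111✓ 11000✓ 11001✓ 11010✓ 11011✓ 11111✓
Round 1: -0100 -1001 0-001 000-1 0001- 01-01 1-111 101-0 1011- 11-11 110-0✓ 110-1✓ 1100-✓ 1101-✓
Round 2: 110--
PIs = {-0100, -1001, 0-001, 000-1, 0001-, 01-01, 01110, 1-111, 101-0, 1011-, 11-11, 110--}
Coverage chart:
  m1: 0-001,000-1
  m2: 0001- ←essential
  m3: 000-1,0001-
  m4: -0100 ←essential
  m9: -1001,0-001,01-01
  m13: 01-01 ←essential
  m14: 01110 ←essential
  m20: -0100,101-0
  m24: 110-- ←essential
  m25: -1001,110--
  m31: 1-111,11-11
Essential: -0100, 0001-, 01-01, 01110, 110--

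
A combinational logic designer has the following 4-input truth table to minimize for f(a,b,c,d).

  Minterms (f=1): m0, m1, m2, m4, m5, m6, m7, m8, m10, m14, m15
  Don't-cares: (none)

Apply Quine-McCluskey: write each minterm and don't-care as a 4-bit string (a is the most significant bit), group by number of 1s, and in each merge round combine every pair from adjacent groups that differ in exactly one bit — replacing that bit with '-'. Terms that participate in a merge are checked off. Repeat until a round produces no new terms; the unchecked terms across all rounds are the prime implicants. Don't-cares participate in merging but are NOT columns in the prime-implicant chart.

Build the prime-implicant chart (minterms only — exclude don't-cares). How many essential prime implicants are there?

size-2^0 implicants → 0000(✓)  0001(✓)  0010(✓)  0100(✓)  0101(✓)  0110(✓)  0111(✓)  1000(✓)  1010(✓)  1110(✓)  1111(✓)
size-2^1 implicants → -000(✓)  -010(✓)  -110(✓)  -111(✓)  0-00(✓)  0-01(✓)  0-10(✓)  00-0(✓)  000-(✓)  01-0(✓)  01-1(✓)  010-(✓)  011-(✓)  1-10(✓)  10-0(✓)  111-(✓)
size-2^2 implicants → --10  -0-0  -11-  0--0  0-0-  01--
Unchecked terms (primes): --10, -0-0, -11-, 0--0, 0-0-, 01--
Minterm coverage:
  m0 ⊆ -0-0,0--0,0-0-
  m1 ⊆ 0-0- [E]
  m2 ⊆ --10,-0-0,0--0
  m4 ⊆ 0--0,0-0-,01--
  m5 ⊆ 0-0-,01--
  m6 ⊆ --10,-11-,0--0,01--
  m7 ⊆ -11-,01--
  m8 ⊆ -0-0 [E]
  m10 ⊆ --10,-0-0
  m14 ⊆ --10,-11-
  m15 ⊆ -11- [E]
E = {-0-0, -11-, 0-0-}

3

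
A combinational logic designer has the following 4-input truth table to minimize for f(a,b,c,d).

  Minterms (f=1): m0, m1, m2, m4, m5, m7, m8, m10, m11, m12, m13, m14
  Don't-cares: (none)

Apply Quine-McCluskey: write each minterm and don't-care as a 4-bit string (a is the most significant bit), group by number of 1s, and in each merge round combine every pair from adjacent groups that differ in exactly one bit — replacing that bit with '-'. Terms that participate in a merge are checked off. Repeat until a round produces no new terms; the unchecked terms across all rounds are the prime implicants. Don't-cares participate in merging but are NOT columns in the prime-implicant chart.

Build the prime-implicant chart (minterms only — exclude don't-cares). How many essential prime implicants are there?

[col 0] 0000*, 0001*, 0010*, 0100*, 0101*, 0111*, 1000*, 1010*, 1011*, 1100*, 1101*, 1110*
[col 1] -000*, -010*, -100*, -101*, 0-00*, 0-01*, 00-0*, 000-*, 01-1, 010-*, 1-00*, 1-10*, 10-0*, 101-, 11-0*, 110-*
[col 2] --00, -0-0, -10-, 0-0-, 1--0
Prime implicants: --00, -0-0, -10-, 0-0-, 01-1, 1--0, 101-
PI chart (minterm → PIs covering it):
  0 | --00,-0-0,0-0-
  1 | 0-0-  (sole → essential)
  2 | -0-0  (sole → essential)
  4 | --00,-10-,0-0-
  5 | -10-,0-0-,01-1
  7 | 01-1  (sole → essential)
  8 | --00,-0-0,1--0
  10 | -0-0,1--0,101-
  11 | 101-  (sole → essential)
  12 | --00,-10-,1--0
  13 | -10-  (sole → essential)
  14 | 1--0  (sole → essential)
Essential prime implicants: -0-0, -10-, 0-0-, 01-1, 1--0, 101-

6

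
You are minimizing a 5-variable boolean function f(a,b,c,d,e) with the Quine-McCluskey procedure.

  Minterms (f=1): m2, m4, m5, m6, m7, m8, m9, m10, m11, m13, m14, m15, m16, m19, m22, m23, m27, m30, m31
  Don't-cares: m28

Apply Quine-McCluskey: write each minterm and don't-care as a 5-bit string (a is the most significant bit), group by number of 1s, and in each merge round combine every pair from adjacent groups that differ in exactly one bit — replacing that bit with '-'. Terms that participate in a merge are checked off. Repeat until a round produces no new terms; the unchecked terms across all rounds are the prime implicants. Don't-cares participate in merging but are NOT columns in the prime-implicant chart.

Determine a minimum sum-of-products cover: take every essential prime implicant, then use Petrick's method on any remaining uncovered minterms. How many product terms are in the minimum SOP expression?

size-2^0 implicants → 00010(✓)  00100(✓)  00101(✓)  00110(✓)  00111(✓)  01000(✓)  01001(✓)  01010(✓)  01011(✓)  01101(✓)  01110(✓)  01111(✓)  10000  10011(✓)  10110(✓)  10111(✓)  11011(✓)  11100(✓)  11110(✓)  11111(✓)
size-2^1 implicants → -0110(✓)  -0111(✓)  -1011(✓)  -1110(✓)  -1111(✓)  0-010(✓)  0-101(✓)  0-110(✓)  0-111(✓)  00-10(✓)  001-0(✓)  001-1(✓)  0010-(✓)  0011-(✓)  01-01(✓)  01-10(✓)  01-11(✓)  010-0(✓)  010-1(✓)  0100-(✓)  0101-(✓)  011-1(✓)  0111-(✓)  1-011(✓)  1-110(✓)  1-111(✓)  10-11(✓)  1011-(✓)  11-11(✓)  111-0  1111-(✓)
size-2^2 implicants → --110(✓)  --111(✓)  -011-(✓)  -1-11  -111-(✓)  0--10  0-1-1  0-11-(✓)  001--  01--1  01-1-  010--  1--11  1-11-(✓)
size-2^3 implicants → --11-
Unchecked terms (primes): --11-, -1-11, 0--10, 0-1-1, 001--, 01--1, 01-1-, 010--, 1--11, 10000, 111-0
Minterm coverage:
  m2 ⊆ 0--10 [E]
  m4 ⊆ 001-- [E]
  m5 ⊆ 0-1-1,001--
  m6 ⊆ --11-,0--10,001--
  m7 ⊆ --11-,0-1-1,001--
  m8 ⊆ 010-- [E]
  m9 ⊆ 01--1,010--
  m10 ⊆ 0--10,01-1-,010--
  m11 ⊆ -1-11,01--1,01-1-,010--
  m13 ⊆ 0-1-1,01--1
  m14 ⊆ --11-,0--10,01-1-
  m15 ⊆ --11-,-1-11,0-1-1,01--1,01-1-
  m16 ⊆ 10000 [E]
  m19 ⊆ 1--11 [E]
  m22 ⊆ --11- [E]
  m23 ⊆ --11-,1--11
  m27 ⊆ -1-11,1--11
  m30 ⊆ --11-,111-0
  m31 ⊆ --11-,-1-11,1--11
E = {--11-, 0--10, 001--, 010--, 1--11, 10000}
Petrick residual → 0-1-1
Cover = cd + a'de' + a'ce + a'b'c + a'bc' + ade + ab'c'd'e'  |cover|=7

7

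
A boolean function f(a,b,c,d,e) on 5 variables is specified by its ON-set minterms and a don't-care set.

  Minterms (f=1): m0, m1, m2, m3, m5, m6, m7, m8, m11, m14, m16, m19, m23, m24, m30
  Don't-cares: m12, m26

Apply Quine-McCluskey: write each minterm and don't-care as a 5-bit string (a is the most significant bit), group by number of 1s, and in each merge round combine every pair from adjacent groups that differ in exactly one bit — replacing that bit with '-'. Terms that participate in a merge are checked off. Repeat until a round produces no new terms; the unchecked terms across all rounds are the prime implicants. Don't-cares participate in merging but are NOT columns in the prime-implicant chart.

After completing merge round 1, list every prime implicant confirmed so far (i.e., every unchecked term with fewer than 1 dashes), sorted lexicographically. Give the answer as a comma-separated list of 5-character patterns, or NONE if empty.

size-2^0 implicants → 00000(✓)  00001(✓)  00010(✓)  00011(✓)  00101(✓)  00110(✓)  00111(✓)  01000(✓)  01011(✓)  01100(✓)  01110(✓)  10000(✓)  10011(✓)  10111(✓)  11000(✓)  11010(✓)  11110(✓)
size-2^1 implicants → -0000(✓)  -0011(✓)  -0111(✓)  -1000(✓)  -1110  0-000(✓)  0-011  0-110  00-01(✓)  00-10(✓)  00-11(✓)  000-0(✓)  000-1(✓)  0000-(✓)  0001-(✓)  001-1(✓)  0011-(✓)  01-00  011-0  1-000(✓)  10-11(✓)  11-10  110-0
size-2^2 implicants → --000  -0-11  00--1  00-1-  000--
Unchecked terms (primes): --000, -0-11, -1110, 0-011, 0-110, 00--1, 00-1-, 000--, 01-00, 011-0, 11-10, 110-0

NONE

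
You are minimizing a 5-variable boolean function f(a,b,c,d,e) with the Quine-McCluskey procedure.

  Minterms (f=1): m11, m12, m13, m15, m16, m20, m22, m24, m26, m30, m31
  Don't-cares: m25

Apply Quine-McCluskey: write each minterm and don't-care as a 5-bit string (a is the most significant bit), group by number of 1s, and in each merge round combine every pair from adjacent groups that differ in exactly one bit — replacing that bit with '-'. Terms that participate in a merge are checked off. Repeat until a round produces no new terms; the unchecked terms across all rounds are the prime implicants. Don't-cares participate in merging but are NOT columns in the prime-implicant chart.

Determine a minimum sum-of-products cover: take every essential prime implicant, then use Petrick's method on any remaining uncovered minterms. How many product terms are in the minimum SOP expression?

6

[col 0] 01011*, 01100*, 01101*, 01111*, 10000*, 10100*, 10110*, 11000*, 11001*, 11010*, 11110*, 11111*
[col 1] -1111, 01-11, 011-1, 0110-, 1-000, 1-110, 10-00, 101-0, 11-10, 110-0, 1100-, 1111-
Prime implicants: -1111, 01-11, 011-1, 0110-, 1-000, 1-110, 10-00, 101-0, 11-10, 110-0, 1100-, 1111-
PI chart (minterm → PIs covering it):
  11 | 01-11  (sole → essential)
  12 | 0110-  (sole → essential)
  13 | 011-1,0110-
  15 | -1111,01-11,011-1
  16 | 1-000,10-00
  20 | 10-00,101-0
  22 | 1-110,101-0
  24 | 1-000,110-0,1100-
  26 | 11-10,110-0
  30 | 1-110,11-10,1111-
  31 | -1111,1111-
Essential prime implicants: 01-11, 0110-
Petrick residual → -1111, 1-000, 101-0, 11-10
Minimum SOP uses 6 PIs: bcde + a'bde + a'bcd' + ac'd'e' + ab'ce' + abde'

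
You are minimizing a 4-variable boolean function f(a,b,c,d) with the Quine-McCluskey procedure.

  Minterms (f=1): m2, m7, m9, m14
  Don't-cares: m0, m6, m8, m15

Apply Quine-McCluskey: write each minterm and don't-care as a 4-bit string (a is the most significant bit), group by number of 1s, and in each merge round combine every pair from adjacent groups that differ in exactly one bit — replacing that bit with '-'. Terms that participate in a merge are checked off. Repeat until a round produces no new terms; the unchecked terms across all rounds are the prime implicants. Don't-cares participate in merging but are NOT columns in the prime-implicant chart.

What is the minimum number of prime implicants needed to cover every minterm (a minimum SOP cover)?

size-2^0 implicants → 0000(✓)  0010(✓)  0110(✓)  0111(✓)  1000(✓)  1001(✓)  1110(✓)  1111(✓)
size-2^1 implicants → -000  -110(✓)  -111(✓)  0-10  00-0  011-(✓)  100-  111-(✓)
size-2^2 implicants → -11-
Unchecked terms (primes): -000, -11-, 0-10, 00-0, 100-
Minterm coverage:
  m2 ⊆ 0-10,00-0
  m7 ⊆ -11- [E]
  m9 ⊆ 100- [E]
  m14 ⊆ -11- [E]
E = {-11-, 100-}
Petrick residual → 0-10
Cover = bc + a'cd' + ab'c'  |cover|=3

3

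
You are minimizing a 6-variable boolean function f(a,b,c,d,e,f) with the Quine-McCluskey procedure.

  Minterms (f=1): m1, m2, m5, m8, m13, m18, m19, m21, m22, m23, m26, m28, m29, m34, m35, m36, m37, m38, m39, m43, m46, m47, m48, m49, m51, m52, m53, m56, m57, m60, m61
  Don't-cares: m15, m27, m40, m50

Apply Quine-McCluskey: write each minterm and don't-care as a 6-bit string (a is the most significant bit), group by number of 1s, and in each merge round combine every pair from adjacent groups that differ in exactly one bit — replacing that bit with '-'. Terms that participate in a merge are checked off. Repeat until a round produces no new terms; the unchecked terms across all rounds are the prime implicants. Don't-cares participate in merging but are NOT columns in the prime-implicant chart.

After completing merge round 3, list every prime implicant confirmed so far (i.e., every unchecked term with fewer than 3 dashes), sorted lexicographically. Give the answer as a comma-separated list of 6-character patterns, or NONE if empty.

--0010, --0101, -01000, -01111, -1-101, -1001-, -1110-, 0--101, 000-01, 0011-1, 01-01-, 010-1-, 0101-1, 1-001-, 1-010-, 1-1000, 10--11, 10-11-, 100-1-, 1001--, 1100--

[col 0] 000001*, 000010*, 000101*, 001000*, 001101*, 001111*, 010010*, 010011*, 010101*, 010110*, 010111*, 011010*, 011011*, 011100*, 011101*, 100010*, 100011*, 100100*, 100101*, 100110*, 100111*, 101000*, 101011*, 101110*, 101111*, 110000*, 110001*, 110010*, 110011*, 110100*, 110101*, 111000*, 111001*, 111100*, 111101*
[col 1] -00010*, -00101*, -01000, -01111, -10010*, -10011*, -10101*, -11100*, -11101*, 0-0010*, 0-0101*, 0-1101*, 00-101*, 000-01, 0011-1, 01-010*, 01-011*, 01-101*, 010-10*, 010-11*, 01001-*, 0101-1, 01011-*, 01101-*, 01110-*, 1-0010*, 1-0011*, 1-0100*, 1-0101*, 1-1000, 10-011*, 10-110*, 10-111*, 100-10*, 100-11*, 10001-*, 1001-0*, 1001-1*, 10010-*, 10011-*, 101-11*, 10111-*, 11-000*, 11-001*, 11-100*, 11-101*, 110-00*, 110-01*, 1100-0*, 1100-1*, 11000-*, 11001-*, 11010-*, 111-00*, 111-01*, 11100-*, 11110-*
[col 2] --0010, --0101, -1-101, -1001-, -1110-, 0--101, 01-01-, 010-1-, 1-001-, 1-010-, 10--11, 10-11-, 100-1-, 1001--, 11--00*, 11--01*, 11-00-*, 11-10-*, 110-0-*, 1100--, 111-0-*
[col 3] 11--0-
Prime implicants: --0010, --0101, -01000, -01111, -1-101, -1001-, -1110-, 0--101, 000-01, 0011-1, 01-01-, 010-1-, 0101-1, 1-001-, 1-010-, 1-1000, 10--11, 10-11-, 100-1-, 1001--, 11--0-, 1100--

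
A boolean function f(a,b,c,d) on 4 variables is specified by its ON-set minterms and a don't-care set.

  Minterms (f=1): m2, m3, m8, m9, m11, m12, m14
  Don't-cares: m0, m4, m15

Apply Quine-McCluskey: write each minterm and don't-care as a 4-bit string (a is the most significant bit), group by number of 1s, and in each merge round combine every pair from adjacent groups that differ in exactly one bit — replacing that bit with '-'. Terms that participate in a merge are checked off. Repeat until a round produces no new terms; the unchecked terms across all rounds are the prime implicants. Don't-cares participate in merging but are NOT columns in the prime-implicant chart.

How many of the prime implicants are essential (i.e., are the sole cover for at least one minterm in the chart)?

size-2^0 implicants → 0000(✓)  0010(✓)  0011(✓)  0100(✓)  1000(✓)  1001(✓)  1011(✓)  1100(✓)  1110(✓)  1111(✓)
size-2^1 implicants → -000(✓)  -011  -100(✓)  0-00(✓)  00-0  001-  1-00(✓)  1-11  10-1  100-  11-0  111-
size-2^2 implicants → --00
Unchecked terms (primes): --00, -011, 00-0, 001-, 1-11, 10-1, 100-, 11-0, 111-
Minterm coverage:
  m2 ⊆ 00-0,001-
  m3 ⊆ -011,001-
  m8 ⊆ --00,100-
  m9 ⊆ 10-1,100-
  m11 ⊆ -011,1-11,10-1
  m12 ⊆ --00,11-0
  m14 ⊆ 11-0,111-
(no essential prime implicants)

0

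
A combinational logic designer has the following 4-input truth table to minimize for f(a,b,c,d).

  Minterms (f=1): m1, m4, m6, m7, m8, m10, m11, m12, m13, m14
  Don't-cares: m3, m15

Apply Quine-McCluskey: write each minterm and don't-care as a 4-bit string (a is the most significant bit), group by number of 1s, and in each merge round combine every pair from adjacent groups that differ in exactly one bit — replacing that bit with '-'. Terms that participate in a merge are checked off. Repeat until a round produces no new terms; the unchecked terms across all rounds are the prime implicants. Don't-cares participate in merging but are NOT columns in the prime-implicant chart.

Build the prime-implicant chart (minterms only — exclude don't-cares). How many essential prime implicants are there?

size-2^0 implicants → 0001(✓)  0011(✓)  0100(✓)  0110(✓)  0111(✓)  1000(✓)  1010(✓)  1011(✓)  1100(✓)  1101(✓)  1110(✓)  1111(✓)
size-2^1 implicants → -011(✓)  -100(✓)  -110(✓)  -111(✓)  0-11(✓)  00-1  01-0(✓)  011-(✓)  1-00(✓)  1-10(✓)  1-11(✓)  10-0(✓)  101-(✓)  11-0(✓)  11-1(✓)  110-(✓)  111-(✓)
size-2^2 implicants → --11  -1-0  -11-  1--0  1-1-  11--
Unchecked terms (primes): --11, -1-0, -11-, 00-1, 1--0, 1-1-, 11--
Minterm coverage:
  m1 ⊆ 00-1 [E]
  m4 ⊆ -1-0 [E]
  m6 ⊆ -1-0,-11-
  m7 ⊆ --11,-11-
  m8 ⊆ 1--0 [E]
  m10 ⊆ 1--0,1-1-
  m11 ⊆ --11,1-1-
  m12 ⊆ -1-0,1--0,11--
  m13 ⊆ 11-- [E]
  m14 ⊆ -1-0,-11-,1--0,1-1-,11--
E = {-1-0, 00-1, 1--0, 11--}

4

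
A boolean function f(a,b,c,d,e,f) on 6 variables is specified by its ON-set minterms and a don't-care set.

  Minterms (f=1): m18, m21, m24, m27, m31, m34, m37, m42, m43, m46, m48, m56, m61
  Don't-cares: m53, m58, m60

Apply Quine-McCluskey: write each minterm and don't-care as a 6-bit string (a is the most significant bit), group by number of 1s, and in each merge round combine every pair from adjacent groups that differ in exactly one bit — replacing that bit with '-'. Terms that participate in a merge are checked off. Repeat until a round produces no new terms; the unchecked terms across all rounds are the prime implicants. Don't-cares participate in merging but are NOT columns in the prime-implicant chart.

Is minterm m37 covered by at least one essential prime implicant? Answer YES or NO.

size-2^0 implicants → 010010  010101(✓)  011000(✓)  011011(✓)  011111(✓)  100010(✓)  100101(✓)  101010(✓)  101011(✓)  101110(✓)  110000(✓)  110101(✓)  111000(✓)  111010(✓)  111100(✓)  111101(✓)
size-2^1 implicants → -10101  -11000  011-11  1-0101  1-1010  10-010  101-10  10101-  11-000  11-101  111-00  1110-0  11110-
Unchecked terms (primes): -10101, -11000, 010010, 011-11, 1-0101, 1-1010, 10-010, 101-10, 10101-, 11-000, 11-101, 111-00, 1110-0, 11110-
Minterm coverage:
  m18 ⊆ 010010 [E]
  m21 ⊆ -10101 [E]
  m24 ⊆ -11000 [E]
  m27 ⊆ 011-11 [E]
  m31 ⊆ 011-11 [E]
  m34 ⊆ 10-010 [E]
  m37 ⊆ 1-0101 [E]
  m42 ⊆ 1-1010,10-010,101-10,10101-
  m43 ⊆ 10101- [E]
  m46 ⊆ 101-10 [E]
  m48 ⊆ 11-000 [E]
  m56 ⊆ -11000,11-000,111-00,1110-0
  m61 ⊆ 11-101,11110-
E = {-10101, -11000, 010010, 011-11, 1-0101, 10-010, 101-10, 10101-, 11-000}

YES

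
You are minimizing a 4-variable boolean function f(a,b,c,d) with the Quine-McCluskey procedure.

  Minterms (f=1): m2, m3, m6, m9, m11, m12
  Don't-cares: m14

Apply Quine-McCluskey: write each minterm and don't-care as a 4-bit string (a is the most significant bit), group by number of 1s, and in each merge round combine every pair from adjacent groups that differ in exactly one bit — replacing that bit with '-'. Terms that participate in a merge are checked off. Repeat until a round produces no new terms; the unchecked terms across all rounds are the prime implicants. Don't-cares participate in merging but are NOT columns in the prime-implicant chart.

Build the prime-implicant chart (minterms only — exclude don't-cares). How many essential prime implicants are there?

size-2^0 implicants → 0010(✓)  0011(✓)  0110(✓)  1001(✓)  1011(✓)  1100(✓)  1110(✓)
size-2^1 implicants → -011  -110  0-10  001-  10-1  11-0
Unchecked terms (primes): -011, -110, 0-10, 001-, 10-1, 11-0
Minterm coverage:
  m2 ⊆ 0-10,001-
  m3 ⊆ -011,001-
  m6 ⊆ -110,0-10
  m9 ⊆ 10-1 [E]
  m11 ⊆ -011,10-1
  m12 ⊆ 11-0 [E]
E = {10-1, 11-0}

2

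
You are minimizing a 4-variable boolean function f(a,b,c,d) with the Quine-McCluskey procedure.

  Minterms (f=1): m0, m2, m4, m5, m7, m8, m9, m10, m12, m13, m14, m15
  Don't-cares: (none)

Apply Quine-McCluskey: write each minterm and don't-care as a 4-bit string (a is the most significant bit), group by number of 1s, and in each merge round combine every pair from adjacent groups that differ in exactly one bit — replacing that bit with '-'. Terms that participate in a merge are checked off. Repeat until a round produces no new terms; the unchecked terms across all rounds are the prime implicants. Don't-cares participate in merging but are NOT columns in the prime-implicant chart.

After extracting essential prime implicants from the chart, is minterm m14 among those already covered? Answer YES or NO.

NO

Round 0: 0000✓ 0010✓ 0100✓ 0101✓ 0111✓ 1000✓ 1001✓ 1010✓ 1100✓ 1101✓ 1110✓ 1111✓
Round 1: -000✓ -010✓ -100✓ -101✓ -111✓ 0-00✓ 00-0✓ 01-1✓ 010-✓ 1-00✓ 1-01✓ 1-10✓ 10-0✓ 100-✓ 11-0✓ 11-1✓ 110-✓ 111-✓
Round 2: --00 -0-0 -1-1 -10- 1--0 1-0- 11--
PIs = {--00, -0-0, -1-1, -10-, 1--0, 1-0-, 11--}
Coverage chart:
  m0: --00,-0-0
  m2: -0-0 ←essential
  m4: --00,-10-
  m5: -1-1,-10-
  m7: -1-1 ←essential
  m8: --00,-0-0,1--0,1-0-
  m9: 1-0- ←essential
  m10: -0-0,1--0
  m12: --00,-10-,1--0,1-0-,11--
  m13: -1-1,-10-,1-0-,11--
  m14: 1--0,11--
  m15: -1-1,11--
Essential: -0-0, -1-1, 1-0-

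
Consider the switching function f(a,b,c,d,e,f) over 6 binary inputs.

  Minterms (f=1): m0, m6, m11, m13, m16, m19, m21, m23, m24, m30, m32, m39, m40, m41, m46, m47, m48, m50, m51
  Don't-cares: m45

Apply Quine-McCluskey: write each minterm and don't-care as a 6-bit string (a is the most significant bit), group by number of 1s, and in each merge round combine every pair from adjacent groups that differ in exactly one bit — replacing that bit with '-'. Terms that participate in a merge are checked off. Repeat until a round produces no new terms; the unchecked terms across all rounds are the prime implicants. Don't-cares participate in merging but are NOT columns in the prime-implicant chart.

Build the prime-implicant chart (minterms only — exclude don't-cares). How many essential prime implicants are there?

Round 0: 000000✓ 000110 001011 001101✓ 010000✓ 010011✓ 010101✓ 010111✓ 011000✓ 011110 100000✓ 100111✓ 101000✓ 101001✓ 101101✓ 101110✓ 101111✓ 110000✓ 110010✓ 110011✓
Round 1: -00000✓ -01101 -10000✓ -10011 0-0000✓ 01-000 010-11 0101-1 1-0000✓ 10-000 10-111 101-01 10100- 1011-1 10111- 1100-0 11001-
Round 2: --0000
PIs = {--0000, -01101, -10011, 000110, 001011, 01-000, 010-11, 0101-1, 011110, 10-000, 10-111, 101-01, 10100-, 1011-1, 10111-, 1100-0, 11001-}
Coverage chart:
  m0: --0000 ←essential
  m6: 000110 ←essential
  m11: 001011 ←essential
  m13: -01101 ←essential
  m16: --0000,01-000
  m19: -10011,010-11
  m21: 0101-1 ←essential
  m23: 010-11,0101-1
  m24: 01-000 ←essential
  m30: 011110 ←essential
  m32: --0000,10-000
  m39: 10-111 ←essential
  m40: 10-000,10100-
  m41: 101-01,10100-
  m46: 10111- ←essential
  m47: 10-111,1011-1,10111-
  m48: --0000,1100-0
  m50: 1100-0,11001-
  m51: -10011,11001-
Essential: --0000, -01101, 000110, 001011, 01-000, 0101-1, 011110, 10-111, 10111-

9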